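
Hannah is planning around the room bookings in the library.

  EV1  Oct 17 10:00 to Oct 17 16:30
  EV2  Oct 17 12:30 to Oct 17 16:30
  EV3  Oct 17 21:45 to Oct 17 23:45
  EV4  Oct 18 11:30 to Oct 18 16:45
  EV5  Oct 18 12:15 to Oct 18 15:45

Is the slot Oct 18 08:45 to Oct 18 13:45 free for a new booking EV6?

EV1: ends Oct 17 16:30 at or before EV6 starts Oct 18 08:45 → clear.
EV2: ends Oct 17 16:30 at or before EV6 starts Oct 18 08:45 → clear.
EV3: ends Oct 17 23:45 at or before EV6 starts Oct 18 08:45 → clear.
EV4: starts Oct 18 11:30 before EV6 ends Oct 18 13:45, and ends Oct 18 16:45 after EV6 starts Oct 18 08:45 → overlap.
EV5: starts Oct 18 12:15 before EV6 ends Oct 18 13:45, and ends Oct 18 15:45 after EV6 starts Oct 18 08:45 → overlap.
EV6 overlaps EV4, EV5.

No — it overlaps EV4, EV5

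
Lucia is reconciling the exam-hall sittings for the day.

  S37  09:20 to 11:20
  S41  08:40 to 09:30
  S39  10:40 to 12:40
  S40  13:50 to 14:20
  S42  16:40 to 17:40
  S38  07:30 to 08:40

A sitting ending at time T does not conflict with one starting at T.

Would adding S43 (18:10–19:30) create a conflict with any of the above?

No — it doesn't clash with anything

S38: ends 08:40 at or before S43 starts 18:10 → clear.
S41: ends 09:30 at or before S43 starts 18:10 → clear.
S37: ends 11:20 at or before S43 starts 18:10 → clear.
S39: ends 12:40 at or before S43 starts 18:10 → clear.
S40: ends 14:20 at or before S43 starts 18:10 → clear.
S42: ends 17:40 at or before S43 starts 18:10 → clear.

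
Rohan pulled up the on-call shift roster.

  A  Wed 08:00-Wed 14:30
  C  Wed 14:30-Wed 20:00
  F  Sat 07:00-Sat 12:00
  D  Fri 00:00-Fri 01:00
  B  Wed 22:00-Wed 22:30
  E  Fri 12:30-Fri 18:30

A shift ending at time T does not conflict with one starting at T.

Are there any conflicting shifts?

No

Sorted by start: A, C, B, D, E, F.
C starts exactly when A ends (back-to-back, no overlap), so nothing later overlaps A either.
B starts after C ends, so nothing later overlaps C either.
D starts after B ends, so nothing later overlaps B either.
E starts after D ends, so nothing later overlaps D either.
F starts after E ends.
Every pair is clear; the schedule has no overlaps.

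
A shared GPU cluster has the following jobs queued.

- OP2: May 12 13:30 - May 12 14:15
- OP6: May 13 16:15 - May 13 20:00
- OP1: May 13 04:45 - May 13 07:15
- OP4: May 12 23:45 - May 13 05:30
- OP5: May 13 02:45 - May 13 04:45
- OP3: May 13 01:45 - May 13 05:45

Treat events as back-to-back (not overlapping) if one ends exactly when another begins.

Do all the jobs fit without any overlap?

No

Sorted by start: OP2, OP4, OP3, OP5, OP1, OP6.
OP4 starts after OP2 ends, so nothing later overlaps OP2 either.
OP3 starts before OP4 ends → OP4 and OP3 overlap.
That's a conflict, so the schedule is not conflict-free.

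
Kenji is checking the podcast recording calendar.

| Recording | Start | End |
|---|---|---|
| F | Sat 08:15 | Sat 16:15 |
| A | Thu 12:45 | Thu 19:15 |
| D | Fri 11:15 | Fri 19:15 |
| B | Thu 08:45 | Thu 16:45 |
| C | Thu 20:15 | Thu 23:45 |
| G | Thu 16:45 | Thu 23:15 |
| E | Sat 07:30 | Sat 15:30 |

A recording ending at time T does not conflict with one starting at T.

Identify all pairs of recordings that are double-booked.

A & B, A & G, C & G, E & F

Sorted by start: B, A, G, C, D, E, F.
A starts before B ends → B and A overlap.
G starts exactly when B ends (back-to-back, no overlap), so B has no further overlaps.
G starts before A ends → A and G overlap.
C starts after A ends, so A has no further overlaps.
C starts before G ends → G and C overlap.
D starts after G ends, so G has no further overlaps.
D starts after C ends, so C has no further overlaps.
E starts after D ends, so D has no further overlaps.
F starts before E ends → E and F overlap.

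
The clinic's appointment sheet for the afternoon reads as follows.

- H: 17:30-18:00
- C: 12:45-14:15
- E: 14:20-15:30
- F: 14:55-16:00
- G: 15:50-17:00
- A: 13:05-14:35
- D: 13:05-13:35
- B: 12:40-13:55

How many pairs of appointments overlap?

Two intervals overlap when each starts before the other ends.
Sorted by start: B, C, A, D, E, F, G, H.
C starts before B ends → B and C overlap.
A starts before B ends → B and A overlap.
D starts before B ends → B and D overlap.
E starts after B ends; B is clear from here.
A starts before C ends → C and A overlap.
D starts before C ends → C and D overlap.
E starts after C ends; C is clear from here.
D starts before A ends → A and D overlap.
E starts before A ends → A and E overlap.
F starts after A ends; A is clear from here.
E starts after D ends; D is clear from here.
F starts before E ends → E and F overlap.
G starts after E ends; E is clear from here.
G starts before F ends → F and G overlap.
H starts after F ends.
H starts after G ends.
Overlapping pairs: A & B, A & C, A & D, A & E, B & C, B & D, C & D, E & F, F & G — 9 in total.

9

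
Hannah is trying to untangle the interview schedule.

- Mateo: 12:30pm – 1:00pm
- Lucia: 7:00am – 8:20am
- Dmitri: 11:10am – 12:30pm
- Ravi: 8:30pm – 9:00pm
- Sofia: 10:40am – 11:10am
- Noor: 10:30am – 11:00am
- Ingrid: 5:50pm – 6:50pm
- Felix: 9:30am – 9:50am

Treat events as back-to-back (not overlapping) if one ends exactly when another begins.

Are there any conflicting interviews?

Yes

Sorted by start: Lucia, Felix, Noor, Sofia, Dmitri, Mateo, Ingrid, Ravi.
Felix starts after Lucia ends — done with Lucia.
Noor starts after Felix ends — done with Felix.
Sofia starts before Noor ends → Noor and Sofia overlap.
That's a conflict, so the schedule is not conflict-free.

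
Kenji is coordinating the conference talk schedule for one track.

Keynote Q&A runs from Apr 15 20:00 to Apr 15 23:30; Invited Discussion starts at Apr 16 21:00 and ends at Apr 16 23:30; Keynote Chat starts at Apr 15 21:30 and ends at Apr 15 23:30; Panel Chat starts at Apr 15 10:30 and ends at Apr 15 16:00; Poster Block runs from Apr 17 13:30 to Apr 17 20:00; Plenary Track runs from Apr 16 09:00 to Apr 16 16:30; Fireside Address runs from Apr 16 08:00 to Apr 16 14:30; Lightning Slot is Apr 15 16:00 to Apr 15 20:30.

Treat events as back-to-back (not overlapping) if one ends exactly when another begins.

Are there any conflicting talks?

Two intervals overlap when each starts before the other ends.
Sorted by start: Panel Chat, Lightning Slot, Keynote Q&A, Keynote Chat, Fireside Address, Plenary Track, Invited Discussion, Poster Block.
Lightning Slot starts exactly when Panel Chat ends (back-to-back, no overlap), so nothing later overlaps Panel Chat either.
Keynote Q&A starts before Lightning Slot ends → Lightning Slot and Keynote Q&A overlap.
That's a conflict, so the schedule is not conflict-free.

Yes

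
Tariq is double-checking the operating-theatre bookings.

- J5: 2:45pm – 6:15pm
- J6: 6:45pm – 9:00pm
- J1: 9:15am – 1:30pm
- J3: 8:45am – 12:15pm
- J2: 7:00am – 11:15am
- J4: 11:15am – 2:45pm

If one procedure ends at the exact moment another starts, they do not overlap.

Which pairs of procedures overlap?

J1 & J2, J1 & J3, J1 & J4, J2 & J3, J3 & J4

Sorted by start: J2, J3, J1, J4, J5, J6.
J3 starts before J2 ends → J2 and J3 overlap.
J1 starts before J2 ends → J2 and J1 overlap.
J4 starts exactly when J2 ends (back-to-back, no overlap), so nothing later overlaps J2 either.
J1 starts before J3 ends → J3 and J1 overlap.
J4 starts before J3 ends → J3 and J4 overlap.
J5 starts after J3 ends, so nothing later overlaps J3 either.
J4 starts before J1 ends → J1 and J4 overlap.
J5 starts after J1 ends, so nothing later overlaps J1 either.
J5 starts exactly when J4 ends (back-to-back, no overlap), so nothing later overlaps J4 either.
J6 starts after J5 ends.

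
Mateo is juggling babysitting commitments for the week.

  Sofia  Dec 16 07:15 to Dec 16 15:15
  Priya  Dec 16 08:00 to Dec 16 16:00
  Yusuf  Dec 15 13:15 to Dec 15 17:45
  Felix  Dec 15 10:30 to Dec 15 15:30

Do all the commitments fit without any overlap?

No

Two intervals overlap when each starts before the other ends.
Sorted by start: Felix, Yusuf, Sofia, Priya.
Yusuf starts before Felix ends → Felix and Yusuf overlap.
That's a conflict, so the schedule is not conflict-free.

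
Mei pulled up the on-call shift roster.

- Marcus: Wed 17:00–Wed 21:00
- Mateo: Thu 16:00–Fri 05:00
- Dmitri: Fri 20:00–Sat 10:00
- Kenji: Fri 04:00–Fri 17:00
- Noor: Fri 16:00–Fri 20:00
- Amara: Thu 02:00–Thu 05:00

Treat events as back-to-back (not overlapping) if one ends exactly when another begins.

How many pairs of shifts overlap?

Sorted by start: Marcus, Amara, Mateo, Kenji, Noor, Dmitri.
Amara starts after Marcus ends; Marcus is clear from here.
Mateo starts after Amara ends; Amara is clear from here.
Kenji starts before Mateo ends → Mateo and Kenji overlap.
Noor starts after Mateo ends; Mateo is clear from here.
Noor starts before Kenji ends → Kenji and Noor overlap.
Dmitri starts after Kenji ends.
Dmitri starts exactly when Noor ends (back-to-back, no overlap).
Overlapping pairs: Kenji & Mateo, Kenji & Noor — 2 in total.

2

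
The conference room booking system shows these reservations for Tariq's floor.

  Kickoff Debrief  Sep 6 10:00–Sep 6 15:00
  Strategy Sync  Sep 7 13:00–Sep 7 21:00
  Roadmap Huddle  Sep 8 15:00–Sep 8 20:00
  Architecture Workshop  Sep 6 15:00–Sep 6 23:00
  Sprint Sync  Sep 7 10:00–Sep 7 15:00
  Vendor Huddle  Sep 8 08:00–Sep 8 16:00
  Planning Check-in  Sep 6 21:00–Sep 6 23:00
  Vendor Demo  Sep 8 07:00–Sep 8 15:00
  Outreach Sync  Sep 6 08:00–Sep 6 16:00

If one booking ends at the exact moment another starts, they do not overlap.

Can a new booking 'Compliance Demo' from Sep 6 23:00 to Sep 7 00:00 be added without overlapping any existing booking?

Yes — the slot is free

Outreach Sync: ends Sep 6 16:00 at or before Compliance Demo starts Sep 6 23:00 → clear.
Kickoff Debrief: ends Sep 6 15:00 at or before Compliance Demo starts Sep 6 23:00 → clear.
Architecture Workshop: ends Sep 6 23:00 at or before Compliance Demo starts Sep 6 23:00 → clear.
Planning Check-in: ends Sep 6 23:00 at or before Compliance Demo starts Sep 6 23:00 → clear.
Sprint Sync: starts Sep 7 10:00 at or after Compliance Demo ends Sep 7 00:00 → clear.
Strategy Sync: starts Sep 7 13:00 at or after Compliance Demo ends Sep 7 00:00 → clear.
Vendor Demo: starts Sep 8 07:00 at or after Compliance Demo ends Sep 7 00:00 → clear.
Vendor Huddle: starts Sep 8 08:00 at or after Compliance Demo ends Sep 7 00:00 → clear.
Roadmap Huddle: starts Sep 8 15:00 at or after Compliance Demo ends Sep 7 00:00 → clear.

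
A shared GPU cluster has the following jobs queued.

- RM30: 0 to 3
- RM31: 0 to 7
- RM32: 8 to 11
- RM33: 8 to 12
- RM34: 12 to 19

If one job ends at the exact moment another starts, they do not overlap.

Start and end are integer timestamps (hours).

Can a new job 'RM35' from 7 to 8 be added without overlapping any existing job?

RM30: ends 3 at or before RM35 starts 7 → clear.
RM31: ends 7 at or before RM35 starts 7 → clear.
RM32: starts 8 at or after RM35 ends 8 → clear.
RM33: starts 8 at or after RM35 ends 8 → clear.
RM34: starts 12 at or after RM35 ends 8 → clear.

Yes — the slot is free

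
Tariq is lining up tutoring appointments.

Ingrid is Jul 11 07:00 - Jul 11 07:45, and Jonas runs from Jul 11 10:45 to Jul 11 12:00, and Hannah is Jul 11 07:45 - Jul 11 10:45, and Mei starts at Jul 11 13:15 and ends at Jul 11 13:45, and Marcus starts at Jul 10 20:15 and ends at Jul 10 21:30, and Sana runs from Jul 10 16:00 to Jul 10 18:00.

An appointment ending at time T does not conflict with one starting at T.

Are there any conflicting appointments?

No

Check each pair: they overlap iff neither finishes before the other starts.
Sorted by start: Sana, Marcus, Ingrid, Hannah, Jonas, Mei.
Marcus starts after Sana ends — done with Sana.
Ingrid starts after Marcus ends — done with Marcus.
Hannah starts exactly when Ingrid ends (back-to-back, no overlap) — done with Ingrid.
Jonas starts exactly when Hannah ends (back-to-back, no overlap) — done with Hannah.
Mei starts after Jonas ends.
Every pair is clear; the schedule has no overlaps.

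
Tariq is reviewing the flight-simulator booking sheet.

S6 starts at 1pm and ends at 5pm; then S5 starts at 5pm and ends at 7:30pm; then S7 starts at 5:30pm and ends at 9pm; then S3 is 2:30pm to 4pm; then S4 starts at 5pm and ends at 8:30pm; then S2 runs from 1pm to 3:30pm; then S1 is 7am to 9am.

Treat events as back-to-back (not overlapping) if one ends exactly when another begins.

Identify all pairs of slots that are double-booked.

S2 & S3, S2 & S6, S3 & S6, S4 & S5, S4 & S7, S5 & S7

Check each pair: they overlap iff neither finishes before the other starts.
Sorted by start: S1, S2, S6, S3, S4, S5, S7.
S2 starts after S1 ends — done with S1.
S6 starts before S2 ends → S2 and S6 overlap.
S3 starts before S2 ends → S2 and S3 overlap.
S4 starts after S2 ends — done with S2.
S3 starts before S6 ends → S6 and S3 overlap.
S4 starts exactly when S6 ends (back-to-back, no overlap) — done with S6.
S4 starts after S3 ends — done with S3.
S5 starts before S4 ends → S4 and S5 overlap.
S7 starts before S4 ends → S4 and S7 overlap.
S7 starts before S5 ends → S5 and S7 overlap.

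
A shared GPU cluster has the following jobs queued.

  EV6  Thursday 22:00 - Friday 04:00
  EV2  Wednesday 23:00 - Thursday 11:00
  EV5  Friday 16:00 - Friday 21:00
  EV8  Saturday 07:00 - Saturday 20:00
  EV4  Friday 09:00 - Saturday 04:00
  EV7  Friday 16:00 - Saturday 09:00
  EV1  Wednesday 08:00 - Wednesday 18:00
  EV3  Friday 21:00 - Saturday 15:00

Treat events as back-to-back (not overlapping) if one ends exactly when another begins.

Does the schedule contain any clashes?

Yes

Sorted by start: EV1, EV2, EV6, EV4, EV5, EV7, EV3, EV8.
EV2 starts after EV1 ends — done with EV1.
EV6 starts after EV2 ends — done with EV2.
EV4 starts after EV6 ends — done with EV6.
EV5 starts before EV4 ends → EV4 and EV5 overlap.
That's a conflict, so the schedule is not conflict-free.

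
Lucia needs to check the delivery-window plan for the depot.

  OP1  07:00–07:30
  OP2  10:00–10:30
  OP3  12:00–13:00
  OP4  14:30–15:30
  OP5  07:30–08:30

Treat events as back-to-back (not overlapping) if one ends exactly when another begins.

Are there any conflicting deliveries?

Sorted by start: OP1, OP5, OP2, OP3, OP4.
OP5 starts exactly when OP1 ends (back-to-back, no overlap) — done with OP1.
OP2 starts after OP5 ends — done with OP5.
OP3 starts after OP2 ends — done with OP2.
OP4 starts after OP3 ends.
Every pair is clear; the schedule has no overlaps.

No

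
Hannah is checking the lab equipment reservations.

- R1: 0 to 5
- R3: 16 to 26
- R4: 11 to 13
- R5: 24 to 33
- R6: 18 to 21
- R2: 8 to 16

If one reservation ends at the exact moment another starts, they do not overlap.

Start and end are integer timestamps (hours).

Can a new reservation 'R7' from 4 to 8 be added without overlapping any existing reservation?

R1: starts 0 before R7 ends 8, and ends 5 after R7 starts 4 → overlap.
R2: starts 8 at or after R7 ends 8 → clear.
R4: starts 11 at or after R7 ends 8 → clear.
R3: starts 16 at or after R7 ends 8 → clear.
R6: starts 18 at or after R7 ends 8 → clear.
R5: starts 24 at or after R7 ends 8 → clear.
R7 overlaps R1.

No — it overlaps R1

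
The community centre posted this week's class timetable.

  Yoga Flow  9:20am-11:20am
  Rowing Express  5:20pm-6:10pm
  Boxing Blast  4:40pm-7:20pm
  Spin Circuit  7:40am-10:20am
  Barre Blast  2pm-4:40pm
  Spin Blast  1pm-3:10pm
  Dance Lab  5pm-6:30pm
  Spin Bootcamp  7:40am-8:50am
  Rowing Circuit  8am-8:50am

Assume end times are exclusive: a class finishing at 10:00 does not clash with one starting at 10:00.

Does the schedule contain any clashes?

Yes

Sorted by start: Spin Bootcamp, Spin Circuit, Rowing Circuit, Yoga Flow, Spin Blast, Barre Blast, Boxing Blast, Dance Lab, Rowing Express.
Spin Circuit starts before Spin Bootcamp ends → Spin Bootcamp and Spin Circuit overlap.
That's a conflict, so the schedule is not conflict-free.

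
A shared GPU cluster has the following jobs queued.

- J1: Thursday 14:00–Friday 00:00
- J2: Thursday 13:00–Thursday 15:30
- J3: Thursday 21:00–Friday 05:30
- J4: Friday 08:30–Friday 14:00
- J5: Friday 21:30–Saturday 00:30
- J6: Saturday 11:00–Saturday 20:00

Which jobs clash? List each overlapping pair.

J1 & J2, J1 & J3

Check each pair: they overlap iff neither finishes before the other starts.
Sorted by start: J2, J1, J3, J4, J5, J6.
J1 starts before J2 ends → J2 and J1 overlap.
J3 starts after J2 ends, so nothing later overlaps J2 either.
J3 starts before J1 ends → J1 and J3 overlap.
J4 starts after J1 ends, so nothing later overlaps J1 either.
J4 starts after J3 ends, so nothing later overlaps J3 either.
J5 starts after J4 ends, so nothing later overlaps J4 either.
J6 starts after J5 ends.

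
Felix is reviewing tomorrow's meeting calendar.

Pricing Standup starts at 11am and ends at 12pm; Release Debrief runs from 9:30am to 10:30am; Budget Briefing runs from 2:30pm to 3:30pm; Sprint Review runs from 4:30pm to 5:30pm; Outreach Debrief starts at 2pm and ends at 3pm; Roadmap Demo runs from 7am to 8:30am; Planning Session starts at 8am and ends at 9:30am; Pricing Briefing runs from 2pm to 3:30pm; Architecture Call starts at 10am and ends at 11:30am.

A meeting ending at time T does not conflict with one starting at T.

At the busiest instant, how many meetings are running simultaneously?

3

Walk through starts and ends in time order (an end at T is processed before a start at T):
7am start Roadmap Demo → 1
8am start Planning Session → 2
8:30am end Roadmap Demo → 1
9:30am end Planning Session → 0
9:30am start Release Debrief → 1
10am start Architecture Call → 2
10:30am end Release Debrief → 1
11am start Pricing Standup → 2
11:30am end Architecture Call → 1
12pm end Pricing Standup → 0
2pm start Outreach Debrief → 1
2pm start Pricing Briefing → 2
2:30pm start Budget Briefing → 3
3pm end Outreach Debrief → 2
3:30pm end Budget Briefing → 1
3:30pm end Pricing Briefing → 0
4:30pm start Sprint Review → 1
5:30pm end Sprint Review → 0
Peak is 3, at 2:30pm (Budget Briefing, Outreach Debrief, Pricing Briefing).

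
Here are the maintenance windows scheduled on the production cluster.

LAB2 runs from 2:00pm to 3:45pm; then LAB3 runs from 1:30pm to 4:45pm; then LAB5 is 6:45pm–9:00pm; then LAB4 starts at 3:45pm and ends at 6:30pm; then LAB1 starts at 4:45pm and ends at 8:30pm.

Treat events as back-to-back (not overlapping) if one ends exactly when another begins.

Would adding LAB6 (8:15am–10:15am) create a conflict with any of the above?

No — it doesn't clash with anything

LAB3: starts 1:30pm at or after LAB6 ends 10:15am → clear.
LAB2: starts 2:00pm at or after LAB6 ends 10:15am → clear.
LAB4: starts 3:45pm at or after LAB6 ends 10:15am → clear.
LAB1: starts 4:45pm at or after LAB6 ends 10:15am → clear.
LAB5: starts 6:45pm at or after LAB6 ends 10:15am → clear.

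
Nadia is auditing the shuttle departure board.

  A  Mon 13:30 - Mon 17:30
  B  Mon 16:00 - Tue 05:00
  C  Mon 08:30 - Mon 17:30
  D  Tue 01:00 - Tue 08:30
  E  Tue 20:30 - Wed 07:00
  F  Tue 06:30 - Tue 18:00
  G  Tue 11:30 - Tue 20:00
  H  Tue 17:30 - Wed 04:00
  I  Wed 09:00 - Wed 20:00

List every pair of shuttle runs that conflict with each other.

Sorted by start: C, A, B, D, F, G, H, E, I.
A starts before C ends → C and A overlap.
B starts before C ends → C and B overlap.
D starts after C ends, so nothing later overlaps C either.
B starts before A ends → A and B overlap.
D starts after A ends, so nothing later overlaps A either.
D starts before B ends → B and D overlap.
F starts after B ends, so nothing later overlaps B either.
F starts before D ends → D and F overlap.
G starts after D ends, so nothing later overlaps D either.
G starts before F ends → F and G overlap.
H starts before F ends → F and H overlap.
E starts after F ends, so nothing later overlaps F either.
H starts before G ends → G and H overlap.
E starts after G ends, so nothing later overlaps G either.
E starts before H ends → H and E overlap.
I starts after H ends.
I starts after E ends.

A & B, A & C, B & C, B & D, D & F, E & H, F & G, F & H, G & H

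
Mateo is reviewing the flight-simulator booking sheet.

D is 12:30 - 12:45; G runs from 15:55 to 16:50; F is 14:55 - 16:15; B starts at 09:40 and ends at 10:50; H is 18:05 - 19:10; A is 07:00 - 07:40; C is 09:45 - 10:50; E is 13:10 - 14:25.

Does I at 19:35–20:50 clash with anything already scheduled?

A: ends 07:40 at or before I starts 19:35 → clear.
B: ends 10:50 at or before I starts 19:35 → clear.
C: ends 10:50 at or before I starts 19:35 → clear.
D: ends 12:45 at or before I starts 19:35 → clear.
E: ends 14:25 at or before I starts 19:35 → clear.
F: ends 16:15 at or before I starts 19:35 → clear.
G: ends 16:50 at or before I starts 19:35 → clear.
H: ends 19:10 at or before I starts 19:35 → clear.

No — it doesn't clash with anything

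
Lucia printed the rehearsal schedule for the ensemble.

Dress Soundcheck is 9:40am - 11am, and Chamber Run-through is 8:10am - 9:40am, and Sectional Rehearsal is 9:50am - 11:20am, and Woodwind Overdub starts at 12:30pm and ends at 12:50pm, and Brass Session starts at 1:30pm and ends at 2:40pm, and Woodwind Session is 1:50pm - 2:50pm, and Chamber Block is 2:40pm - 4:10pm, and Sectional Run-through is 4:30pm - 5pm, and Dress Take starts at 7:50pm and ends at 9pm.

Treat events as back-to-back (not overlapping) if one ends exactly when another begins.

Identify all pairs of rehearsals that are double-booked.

Check each pair: they overlap iff neither finishes before the other starts.
Sorted by start: Chamber Run-through, Dress Soundcheck, Sectional Rehearsal, Woodwind Overdub, Brass Session, Woodwind Session, Chamber Block, Sectional Run-through, Dress Take.
Dress Soundcheck starts exactly when Chamber Run-through ends (back-to-back, no overlap) — done with Chamber Run-through.
Sectional Rehearsal starts before Dress Soundcheck ends → Dress Soundcheck and Sectional Rehearsal overlap.
Woodwind Overdub starts after Dress Soundcheck ends — done with Dress Soundcheck.
Woodwind Overdub starts after Sectional Rehearsal ends — done with Sectional Rehearsal.
Brass Session starts after Woodwind Overdub ends — done with Woodwind Overdub.
Woodwind Session starts before Brass Session ends → Brass Session and Woodwind Session overlap.
Chamber Block starts exactly when Brass Session ends (back-to-back, no overlap) — done with Brass Session.
Chamber Block starts before Woodwind Session ends → Woodwind Session and Chamber Block overlap.
Sectional Run-through starts after Woodwind Session ends — done with Woodwind Session.
Sectional Run-through starts after Chamber Block ends — done with Chamber Block.
Dress Take starts after Sectional Run-through ends.

Brass Session & Woodwind Session, Chamber Block & Woodwind Session, Dress Soundcheck & Sectional Rehearsal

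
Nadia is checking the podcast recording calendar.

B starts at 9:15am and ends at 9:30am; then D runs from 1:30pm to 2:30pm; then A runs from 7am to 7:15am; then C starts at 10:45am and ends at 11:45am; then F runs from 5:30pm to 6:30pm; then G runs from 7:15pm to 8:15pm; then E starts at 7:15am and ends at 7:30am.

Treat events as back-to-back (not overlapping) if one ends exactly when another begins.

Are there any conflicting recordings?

Sorted by start: A, E, B, C, D, F, G.
E starts exactly when A ends (back-to-back, no overlap), so nothing later overlaps A either.
B starts after E ends, so nothing later overlaps E either.
C starts after B ends, so nothing later overlaps B either.
D starts after C ends, so nothing later overlaps C either.
F starts after D ends, so nothing later overlaps D either.
G starts after F ends.
Every pair is clear; the schedule has no overlaps.

No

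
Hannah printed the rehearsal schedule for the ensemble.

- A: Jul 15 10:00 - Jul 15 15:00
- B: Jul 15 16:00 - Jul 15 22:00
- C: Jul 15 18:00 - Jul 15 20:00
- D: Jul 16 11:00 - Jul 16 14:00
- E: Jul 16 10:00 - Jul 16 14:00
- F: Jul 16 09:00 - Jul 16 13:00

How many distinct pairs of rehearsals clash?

Sorted by start: A, B, C, F, E, D.
B starts after A ends — done with A.
C starts before B ends → B and C overlap.
F starts after B ends — done with B.
F starts after C ends — done with C.
E starts before F ends → F and E overlap.
D starts before F ends → F and D overlap.
D starts before E ends → E and D overlap.
Overlapping pairs: B & C, D & E, D & F, E & F — 4 in total.

4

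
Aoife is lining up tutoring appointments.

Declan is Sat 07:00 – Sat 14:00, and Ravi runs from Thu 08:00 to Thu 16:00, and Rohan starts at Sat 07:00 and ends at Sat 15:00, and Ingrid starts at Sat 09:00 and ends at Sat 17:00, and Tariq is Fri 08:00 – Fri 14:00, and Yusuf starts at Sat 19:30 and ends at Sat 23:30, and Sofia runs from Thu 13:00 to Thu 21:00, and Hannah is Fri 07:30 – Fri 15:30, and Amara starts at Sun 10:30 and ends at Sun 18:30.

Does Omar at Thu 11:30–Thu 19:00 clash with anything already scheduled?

Yes — it overlaps Ravi, Sofia

Ravi: starts Thu 08:00 before Omar ends Thu 19:00, and ends Thu 16:00 after Omar starts Thu 11:30 → overlap.
Sofia: starts Thu 13:00 before Omar ends Thu 19:00, and ends Thu 21:00 after Omar starts Thu 11:30 → overlap.
Hannah: starts Fri 07:30 at or after Omar ends Thu 19:00 → clear.
Tariq: starts Fri 08:00 at or after Omar ends Thu 19:00 → clear.
Declan: starts Sat 07:00 at or after Omar ends Thu 19:00 → clear.
Rohan: starts Sat 07:00 at or after Omar ends Thu 19:00 → clear.
Ingrid: starts Sat 09:00 at or after Omar ends Thu 19:00 → clear.
Yusuf: starts Sat 19:30 at or after Omar ends Thu 19:00 → clear.
Amara: starts Sun 10:30 at or after Omar ends Thu 19:00 → clear.
Omar overlaps Ravi, Sofia.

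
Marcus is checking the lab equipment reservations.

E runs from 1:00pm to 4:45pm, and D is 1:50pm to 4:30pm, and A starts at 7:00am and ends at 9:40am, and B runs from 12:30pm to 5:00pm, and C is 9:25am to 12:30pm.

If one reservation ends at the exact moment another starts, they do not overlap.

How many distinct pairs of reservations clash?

4

Sorted by start: A, C, B, E, D.
C starts before A ends → A and C overlap.
B starts after A ends — done with A.
B starts exactly when C ends (back-to-back, no overlap) — done with C.
E starts before B ends → B and E overlap.
D starts before B ends → B and D overlap.
D starts before E ends → E and D overlap.
Overlapping pairs: A & C, B & D, B & E, D & E — 4 in total.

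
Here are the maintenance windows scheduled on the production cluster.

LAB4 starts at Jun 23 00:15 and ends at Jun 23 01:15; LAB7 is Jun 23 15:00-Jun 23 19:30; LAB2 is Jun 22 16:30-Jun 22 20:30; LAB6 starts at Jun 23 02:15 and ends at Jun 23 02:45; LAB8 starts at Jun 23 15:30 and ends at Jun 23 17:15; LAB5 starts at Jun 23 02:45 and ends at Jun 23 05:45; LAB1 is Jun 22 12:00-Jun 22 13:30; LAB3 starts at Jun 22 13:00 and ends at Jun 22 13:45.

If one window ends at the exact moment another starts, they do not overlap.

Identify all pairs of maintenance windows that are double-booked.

LAB1 & LAB3, LAB7 & LAB8

Two intervals overlap when each starts before the other ends.
Sorted by start: LAB1, LAB3, LAB2, LAB4, LAB6, LAB5, LAB7, LAB8.
LAB3 starts before LAB1 ends → LAB1 and LAB3 overlap.
LAB2 starts after LAB1 ends; LAB1 is clear from here.
LAB2 starts after LAB3 ends; LAB3 is clear from here.
LAB4 starts after LAB2 ends; LAB2 is clear from here.
LAB6 starts after LAB4 ends; LAB4 is clear from here.
LAB5 starts exactly when LAB6 ends (back-to-back, no overlap); LAB6 is clear from here.
LAB7 starts after LAB5 ends; LAB5 is clear from here.
LAB8 starts before LAB7 ends → LAB7 and LAB8 overlap.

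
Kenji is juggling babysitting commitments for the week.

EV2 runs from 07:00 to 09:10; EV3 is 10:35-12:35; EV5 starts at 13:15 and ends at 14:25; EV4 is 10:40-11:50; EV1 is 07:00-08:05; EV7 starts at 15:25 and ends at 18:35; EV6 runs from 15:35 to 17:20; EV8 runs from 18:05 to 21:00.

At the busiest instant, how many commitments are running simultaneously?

2

Sweep the timeline, counting +1 at each start and −1 at each end (ends before starts at a tie):
07:00 start EV1 → 1
07:00 start EV2 → 2
08:05 end EV1 → 1
09:10 end EV2 → 0
10:35 start EV3 → 1
10:40 start EV4 → 2
11:50 end EV4 → 1
12:35 end EV3 → 0
13:15 start EV5 → 1
14:25 end EV5 → 0
15:25 start EV7 → 1
15:35 start EV6 → 2
17:20 end EV6 → 1
18:05 start EV8 → 2
18:35 end EV7 → 1
21:00 end EV8 → 0
Peak is 2, at 07:00 (EV1, EV2).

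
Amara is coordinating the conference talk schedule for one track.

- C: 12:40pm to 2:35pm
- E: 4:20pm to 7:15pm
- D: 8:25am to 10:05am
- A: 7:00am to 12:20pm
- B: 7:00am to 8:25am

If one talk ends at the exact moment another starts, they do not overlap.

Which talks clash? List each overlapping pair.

Sorted by start: A, B, D, C, E.
B starts before A ends → A and B overlap.
D starts before A ends → A and D overlap.
C starts after A ends, so nothing later overlaps A either.
D starts exactly when B ends (back-to-back, no overlap), so nothing later overlaps B either.
C starts after D ends, so nothing later overlaps D either.
E starts after C ends.

A & B, A & D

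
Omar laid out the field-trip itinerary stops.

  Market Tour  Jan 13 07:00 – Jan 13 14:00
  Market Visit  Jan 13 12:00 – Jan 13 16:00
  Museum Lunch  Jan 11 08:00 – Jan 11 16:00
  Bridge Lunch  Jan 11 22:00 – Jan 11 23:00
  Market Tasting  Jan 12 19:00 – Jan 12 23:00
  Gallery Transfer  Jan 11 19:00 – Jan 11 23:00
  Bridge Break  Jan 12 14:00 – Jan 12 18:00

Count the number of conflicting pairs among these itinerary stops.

Sorted by start: Museum Lunch, Gallery Transfer, Bridge Lunch, Bridge Break, Market Tasting, Market Tour, Market Visit.
Gallery Transfer starts after Museum Lunch ends, so Museum Lunch has no further overlaps.
Bridge Lunch starts before Gallery Transfer ends → Gallery Transfer and Bridge Lunch overlap.
Bridge Break starts after Gallery Transfer ends, so Gallery Transfer has no further overlaps.
Bridge Break starts after Bridge Lunch ends, so Bridge Lunch has no further overlaps.
Market Tasting starts after Bridge Break ends, so Bridge Break has no further overlaps.
Market Tour starts after Market Tasting ends, so Market Tasting has no further overlaps.
Market Visit starts before Market Tour ends → Market Tour and Market Visit overlap.
Overlapping pairs: Bridge Lunch & Gallery Transfer, Market Tour & Market Visit — 2 in total.

2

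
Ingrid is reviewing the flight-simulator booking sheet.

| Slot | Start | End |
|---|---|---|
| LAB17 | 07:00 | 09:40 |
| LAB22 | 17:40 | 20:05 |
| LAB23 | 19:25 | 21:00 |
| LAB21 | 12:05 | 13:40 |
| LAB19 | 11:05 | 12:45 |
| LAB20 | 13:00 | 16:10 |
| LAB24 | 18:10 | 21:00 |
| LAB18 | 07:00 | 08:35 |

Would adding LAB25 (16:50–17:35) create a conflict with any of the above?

LAB17: ends 09:40 at or before LAB25 starts 16:50 → clear.
LAB18: ends 08:35 at or before LAB25 starts 16:50 → clear.
LAB19: ends 12:45 at or before LAB25 starts 16:50 → clear.
LAB21: ends 13:40 at or before LAB25 starts 16:50 → clear.
LAB20: ends 16:10 at or before LAB25 starts 16:50 → clear.
LAB22: starts 17:40 at or after LAB25 ends 17:35 → clear.
LAB24: starts 18:10 at or after LAB25 ends 17:35 → clear.
LAB23: starts 19:25 at or after LAB25 ends 17:35 → clear.

No — it doesn't clash with anything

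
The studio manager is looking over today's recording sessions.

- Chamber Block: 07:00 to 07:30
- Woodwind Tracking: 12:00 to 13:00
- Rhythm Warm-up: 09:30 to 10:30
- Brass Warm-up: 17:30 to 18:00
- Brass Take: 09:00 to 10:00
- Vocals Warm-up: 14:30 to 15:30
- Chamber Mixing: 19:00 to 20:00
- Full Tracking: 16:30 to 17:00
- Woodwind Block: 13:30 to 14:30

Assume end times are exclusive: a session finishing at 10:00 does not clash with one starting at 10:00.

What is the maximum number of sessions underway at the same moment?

2

Walk through starts and ends in time order (an end at T is processed before a start at T):
07:00 start Chamber Block → 1
07:30 end Chamber Block → 0
09:00 start Brass Take → 1
09:30 start Rhythm Warm-up → 2
10:00 end Brass Take → 1
10:30 end Rhythm Warm-up → 0
12:00 start Woodwind Tracking → 1
13:00 end Woodwind Tracking → 0
13:30 start Woodwind Block → 1
14:30 end Woodwind Block → 0
14:30 start Vocals Warm-up → 1
15:30 end Vocals Warm-up → 0
16:30 start Full Tracking → 1
17:00 end Full Tracking → 0
17:30 start Brass Warm-up → 1
18:00 end Brass Warm-up → 0
19:00 start Chamber Mixing → 1
20:00 end Chamber Mixing → 0
Peak is 2, at 09:30 (Brass Take, Rhythm Warm-up).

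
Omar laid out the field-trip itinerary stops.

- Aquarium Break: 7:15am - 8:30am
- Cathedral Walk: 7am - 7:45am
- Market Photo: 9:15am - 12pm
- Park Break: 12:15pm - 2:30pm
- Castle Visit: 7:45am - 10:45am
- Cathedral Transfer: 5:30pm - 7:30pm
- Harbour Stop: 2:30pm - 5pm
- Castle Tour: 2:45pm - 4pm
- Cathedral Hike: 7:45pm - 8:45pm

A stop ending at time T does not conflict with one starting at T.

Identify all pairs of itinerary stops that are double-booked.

Aquarium Break & Castle Visit, Aquarium Break & Cathedral Walk, Castle Tour & Harbour Stop, Castle Visit & Market Photo

Two intervals overlap when each starts before the other ends.
Sorted by start: Cathedral Walk, Aquarium Break, Castle Visit, Market Photo, Park Break, Harbour Stop, Castle Tour, Cathedral Transfer, Cathedral Hike.
Aquarium Break starts before Cathedral Walk ends → Cathedral Walk and Aquarium Break overlap.
Castle Visit starts exactly when Cathedral Walk ends (back-to-back, no overlap) — done with Cathedral Walk.
Castle Visit starts before Aquarium Break ends → Aquarium Break and Castle Visit overlap.
Market Photo starts after Aquarium Break ends — done with Aquarium Break.
Market Photo starts before Castle Visit ends → Castle Visit and Market Photo overlap.
Park Break starts after Castle Visit ends — done with Castle Visit.
Park Break starts after Market Photo ends — done with Market Photo.
Harbour Stop starts exactly when Park Break ends (back-to-back, no overlap) — done with Park Break.
Castle Tour starts before Harbour Stop ends → Harbour Stop and Castle Tour overlap.
Cathedral Transfer starts after Harbour Stop ends — done with Harbour Stop.
Cathedral Transfer starts after Castle Tour ends — done with Castle Tour.
Cathedral Hike starts after Cathedral Transfer ends.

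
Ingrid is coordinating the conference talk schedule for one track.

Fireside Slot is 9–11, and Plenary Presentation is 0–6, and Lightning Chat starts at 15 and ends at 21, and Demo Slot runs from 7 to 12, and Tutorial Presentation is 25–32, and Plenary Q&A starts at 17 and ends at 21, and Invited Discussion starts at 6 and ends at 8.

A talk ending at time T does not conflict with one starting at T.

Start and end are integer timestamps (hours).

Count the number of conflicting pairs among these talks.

3

Sorted by start: Plenary Presentation, Invited Discussion, Demo Slot, Fireside Slot, Lightning Chat, Plenary Q&A, Tutorial Presentation.
Invited Discussion starts exactly when Plenary Presentation ends (back-to-back, no overlap); Plenary Presentation is clear from here.
Demo Slot starts before Invited Discussion ends → Invited Discussion and Demo Slot overlap.
Fireside Slot starts after Invited Discussion ends; Invited Discussion is clear from here.
Fireside Slot starts before Demo Slot ends → Demo Slot and Fireside Slot overlap.
Lightning Chat starts after Demo Slot ends; Demo Slot is clear from here.
Lightning Chat starts after Fireside Slot ends; Fireside Slot is clear from here.
Plenary Q&A starts before Lightning Chat ends → Lightning Chat and Plenary Q&A overlap.
Tutorial Presentation starts after Lightning Chat ends.
Tutorial Presentation starts after Plenary Q&A ends.
Overlapping pairs: Demo Slot & Fireside Slot, Demo Slot & Invited Discussion, Lightning Chat & Plenary Q&A — 3 in total.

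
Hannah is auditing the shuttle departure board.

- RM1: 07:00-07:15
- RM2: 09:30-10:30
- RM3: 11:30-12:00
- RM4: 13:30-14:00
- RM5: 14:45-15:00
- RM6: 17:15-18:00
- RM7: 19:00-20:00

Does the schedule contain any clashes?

No

Sorted by start: RM1, RM2, RM3, RM4, RM5, RM6, RM7.
RM2 starts after RM1 ends, so nothing later overlaps RM1 either.
RM3 starts after RM2 ends, so nothing later overlaps RM2 either.
RM4 starts after RM3 ends, so nothing later overlaps RM3 either.
RM5 starts after RM4 ends, so nothing later overlaps RM4 either.
RM6 starts after RM5 ends, so nothing later overlaps RM5 either.
RM7 starts after RM6 ends.
Every pair is clear; the schedule has no overlaps.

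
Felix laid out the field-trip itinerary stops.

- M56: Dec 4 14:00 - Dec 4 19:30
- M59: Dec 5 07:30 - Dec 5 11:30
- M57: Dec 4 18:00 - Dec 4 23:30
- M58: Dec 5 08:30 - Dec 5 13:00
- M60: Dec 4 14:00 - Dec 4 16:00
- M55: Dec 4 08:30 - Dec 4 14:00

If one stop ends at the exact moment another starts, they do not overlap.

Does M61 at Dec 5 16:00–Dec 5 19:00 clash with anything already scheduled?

M55: ends Dec 4 14:00 at or before M61 starts Dec 5 16:00 → clear.
M56: ends Dec 4 19:30 at or before M61 starts Dec 5 16:00 → clear.
M60: ends Dec 4 16:00 at or before M61 starts Dec 5 16:00 → clear.
M57: ends Dec 4 23:30 at or before M61 starts Dec 5 16:00 → clear.
M59: ends Dec 5 11:30 at or before M61 starts Dec 5 16:00 → clear.
M58: ends Dec 5 13:00 at or before M61 starts Dec 5 16:00 → clear.

No — it doesn't clash with anything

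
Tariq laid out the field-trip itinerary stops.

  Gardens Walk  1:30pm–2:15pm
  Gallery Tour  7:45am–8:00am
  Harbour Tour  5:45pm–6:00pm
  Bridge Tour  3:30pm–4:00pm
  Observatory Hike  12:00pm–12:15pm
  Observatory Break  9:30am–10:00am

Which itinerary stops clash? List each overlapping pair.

Check each pair: they overlap iff neither finishes before the other starts.
Sorted by start: Gallery Tour, Observatory Break, Observatory Hike, Gardens Walk, Bridge Tour, Harbour Tour.
Observatory Break starts after Gallery Tour ends; Gallery Tour is clear from here.
Observatory Hike starts after Observatory Break ends; Observatory Break is clear from here.
Gardens Walk starts after Observatory Hike ends; Observatory Hike is clear from here.
Bridge Tour starts after Gardens Walk ends; Gardens Walk is clear from here.
Harbour Tour starts after Bridge Tour ends.

no overlapping pairs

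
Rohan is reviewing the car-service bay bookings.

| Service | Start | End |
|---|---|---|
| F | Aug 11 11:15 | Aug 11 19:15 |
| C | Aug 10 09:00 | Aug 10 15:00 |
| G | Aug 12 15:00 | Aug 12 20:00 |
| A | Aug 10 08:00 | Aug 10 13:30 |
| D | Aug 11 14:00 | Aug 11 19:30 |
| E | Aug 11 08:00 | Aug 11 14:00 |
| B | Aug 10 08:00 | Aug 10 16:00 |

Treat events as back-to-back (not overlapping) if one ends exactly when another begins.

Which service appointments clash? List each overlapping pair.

A & B, A & C, B & C, D & F, E & F

Sorted by start: A, B, C, E, F, D, G.
B starts before A ends → A and B overlap.
C starts before A ends → A and C overlap.
E starts after A ends, so nothing later overlaps A either.
C starts before B ends → B and C overlap.
E starts after B ends, so nothing later overlaps B either.
E starts after C ends, so nothing later overlaps C either.
F starts before E ends → E and F overlap.
D starts exactly when E ends (back-to-back, no overlap), so nothing later overlaps E either.
D starts before F ends → F and D overlap.
G starts after F ends.
G starts after D ends.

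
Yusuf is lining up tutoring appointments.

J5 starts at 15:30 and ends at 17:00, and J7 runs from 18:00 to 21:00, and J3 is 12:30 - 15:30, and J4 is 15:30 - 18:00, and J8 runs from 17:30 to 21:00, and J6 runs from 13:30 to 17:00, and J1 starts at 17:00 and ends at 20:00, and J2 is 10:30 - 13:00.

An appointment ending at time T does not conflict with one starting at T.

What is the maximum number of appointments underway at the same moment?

3

Sort all start/end points and keep a running count:
10:30 start J2 → 1
12:30 start J3 → 2
13:00 end J2 → 1
13:30 start J6 → 2
15:30 end J3 → 1
15:30 start J4 → 2
15:30 start J5 → 3
17:00 end J5 → 2
17:00 end J6 → 1
17:00 start J1 → 2
17:30 start J8 → 3
18:00 end J4 → 2
18:00 start J7 → 3
20:00 end J1 → 2
21:00 end J7 → 1
21:00 end J8 → 0
Peak is 3, at 15:30 (J4, J5, J6).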